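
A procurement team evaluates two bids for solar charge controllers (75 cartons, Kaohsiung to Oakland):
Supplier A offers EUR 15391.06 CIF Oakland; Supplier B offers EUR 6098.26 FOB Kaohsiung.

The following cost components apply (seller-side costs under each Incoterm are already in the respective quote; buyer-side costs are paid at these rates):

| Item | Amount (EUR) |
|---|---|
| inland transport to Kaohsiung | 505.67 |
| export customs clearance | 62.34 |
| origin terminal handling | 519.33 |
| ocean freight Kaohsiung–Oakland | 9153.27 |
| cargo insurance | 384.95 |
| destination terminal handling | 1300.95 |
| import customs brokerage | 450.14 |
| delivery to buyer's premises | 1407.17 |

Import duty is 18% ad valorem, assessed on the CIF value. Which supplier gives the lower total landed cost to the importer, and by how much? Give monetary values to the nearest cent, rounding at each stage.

Supplier A is cheaper by EUR 289.60

Supplier A (CIF):
The CIF price already equals the CIF value: 15391.06
Import duty = 15391.06 × 18% = 2770.39
Buyer bears (A): 1300.95 + 450.14 + 1407.17 = 3158.26
Landed cost (A) = invoice 15391.06 + 3158.26 + duty 2770.39 = 21319.71
Supplier B (FOB):
CIF value = FOB price + freight + insurance = 6098.26 + 9153.27 + 384.95 = 15636.48
Import duty = 15636.48 × 18% = 2814.57
Buyer bears (B): 9153.27 + 384.95 + 1300.95 + 450.14 + 1407.17 = 12696.48
Landed cost (B) = invoice 6098.26 + 12696.48 + duty 2814.57 = 21609.31
Difference = |21319.71 − 21609.31| = 289.60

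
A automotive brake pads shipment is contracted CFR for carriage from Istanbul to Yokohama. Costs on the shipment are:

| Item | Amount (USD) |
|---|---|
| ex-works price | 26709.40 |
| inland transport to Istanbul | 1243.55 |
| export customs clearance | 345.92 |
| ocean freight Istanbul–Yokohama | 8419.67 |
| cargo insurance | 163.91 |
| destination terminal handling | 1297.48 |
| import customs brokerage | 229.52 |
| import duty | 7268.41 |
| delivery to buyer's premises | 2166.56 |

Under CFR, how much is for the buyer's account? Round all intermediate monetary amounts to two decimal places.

CFR: the seller pays costs through ocean freight to the destination port, but not insurance.
Seller's account: goods 26709.40 + inland to port 1243.55 + export clearance 345.92 + freight 8419.67 = 36718.54
Buyer's account: insurance 163.91 + destination terminal 1297.48 + brokerage 229.52 + duty 7268.41 + delivery 2166.56 = 11125.88

Buyer's account: USD 11125.88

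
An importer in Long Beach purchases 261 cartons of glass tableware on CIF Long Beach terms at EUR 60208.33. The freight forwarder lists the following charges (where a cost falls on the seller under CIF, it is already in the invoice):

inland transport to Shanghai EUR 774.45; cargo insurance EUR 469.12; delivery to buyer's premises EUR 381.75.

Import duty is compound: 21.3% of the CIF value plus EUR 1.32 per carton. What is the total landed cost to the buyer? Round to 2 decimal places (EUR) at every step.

Total landed cost: EUR 73758.97

CIF: the seller pays costs through ocean freight and marine insurance to the destination port.
Already in the invoice (seller's account under CIF): inland to port, insurance — exclude.
The CIF price already equals the CIF value: 60208.33
Ad valorem component: 60208.33 × 21.3% = 12824.37
Specific component: 261 × 1.32 = 344.52
Import duty = 12824.37 + 344.52 = 13168.89
Buyer bears: delivery 381.75 + duty 13168.89 = 13550.64
Landed cost = invoice 60208.33 + 13550.64 = 73758.97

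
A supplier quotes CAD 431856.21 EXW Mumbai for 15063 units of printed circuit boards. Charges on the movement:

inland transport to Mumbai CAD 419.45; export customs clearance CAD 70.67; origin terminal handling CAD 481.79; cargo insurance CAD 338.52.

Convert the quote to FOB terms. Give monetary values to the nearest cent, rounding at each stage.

FOB price: CAD 432828.12

Not relevant to the conversion: insurance — on the buyer under both terms; not part of either seller's price.
From EXW to FOB, the seller additionally bears: inland to port, export clearance, origin terminal.
FOB price = 431856.21 + 419.45 + 70.67 + 481.79 = 432828.12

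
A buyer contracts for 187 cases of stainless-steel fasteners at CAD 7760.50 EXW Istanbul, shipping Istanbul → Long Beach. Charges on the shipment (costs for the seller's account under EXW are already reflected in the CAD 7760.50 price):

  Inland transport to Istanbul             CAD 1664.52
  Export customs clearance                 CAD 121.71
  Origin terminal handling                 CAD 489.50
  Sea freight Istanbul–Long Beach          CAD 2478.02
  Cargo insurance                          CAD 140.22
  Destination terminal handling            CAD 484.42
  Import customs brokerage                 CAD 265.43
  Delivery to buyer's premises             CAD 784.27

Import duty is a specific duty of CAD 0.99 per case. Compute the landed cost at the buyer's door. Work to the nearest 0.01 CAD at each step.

EXW: the seller makes goods available at their premises; the buyer bears all onward costs.
CIF value = EXW price + inland to port + export clearance + origin terminal + freight + insurance = 7760.50 + 1664.52 + 121.71 + 489.50 + 2478.02 + 140.22 = 12654.47
Import duty = 187 × 0.99 = 185.13
Buyer bears: inland to port 1664.52 + export clearance 121.71 + origin terminal 489.50 + freight 2478.02 + insurance 140.22 + destination terminal 484.42 + brokerage 265.43 + delivery 784.27 + duty 185.13 = 6613.22
Landed cost = invoice 7760.50 + 6613.22 = 14373.72

Total landed cost: CAD 14373.72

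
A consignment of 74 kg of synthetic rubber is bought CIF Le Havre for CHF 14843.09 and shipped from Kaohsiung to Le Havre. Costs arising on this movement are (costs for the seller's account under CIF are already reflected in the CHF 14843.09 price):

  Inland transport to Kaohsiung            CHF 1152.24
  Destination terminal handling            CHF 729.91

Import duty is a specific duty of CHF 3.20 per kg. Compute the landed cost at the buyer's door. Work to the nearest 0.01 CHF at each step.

CIF: the seller pays costs through ocean freight and marine insurance to the destination port.
Already in the invoice (seller's account under CIF): inland to port — exclude.
The CIF price already equals the CIF value: 14843.09
Import duty = 74 × 3.20 = 236.80
Buyer bears: destination terminal 729.91 + duty 236.80 = 966.71
Landed cost = invoice 14843.09 + 966.71 = 15809.80

Total landed cost: CHF 15809.80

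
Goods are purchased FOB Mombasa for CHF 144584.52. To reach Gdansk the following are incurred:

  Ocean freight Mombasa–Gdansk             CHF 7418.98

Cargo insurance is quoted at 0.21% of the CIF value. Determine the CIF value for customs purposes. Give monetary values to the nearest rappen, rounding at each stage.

CIF value: CHF 152323.38

Let C be the CIF value. C = FOB price + freight + 0.21% × C
C − 0.21% × C = 144584.52 + 7418.98
0.9979 × C = 152003.50
C = 152003.50 / 0.9979 = 152323.38
Insurance premium = 0.21% × 152323.38 = 319.88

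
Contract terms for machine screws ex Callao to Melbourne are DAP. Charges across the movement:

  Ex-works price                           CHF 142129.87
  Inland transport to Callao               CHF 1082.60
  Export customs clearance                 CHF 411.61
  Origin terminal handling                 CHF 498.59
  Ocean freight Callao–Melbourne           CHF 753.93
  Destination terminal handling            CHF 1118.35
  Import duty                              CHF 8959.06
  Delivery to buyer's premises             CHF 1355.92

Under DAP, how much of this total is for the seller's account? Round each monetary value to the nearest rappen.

DAP: the seller bears all costs to the named destination except import duty and clearance.
Seller's account: goods 142129.87 + inland to port 1082.60 + export clearance 411.61 + origin terminal 498.59 + freight 753.93 + destination terminal 1118.35 + delivery 1355.92 = 147350.87
Buyer's account: duty 8959.06 = 8959.06

Seller's account: CHF 147350.87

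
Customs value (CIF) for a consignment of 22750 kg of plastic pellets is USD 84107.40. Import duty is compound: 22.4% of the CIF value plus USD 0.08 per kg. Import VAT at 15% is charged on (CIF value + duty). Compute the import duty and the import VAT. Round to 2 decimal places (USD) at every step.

Import duty: USD 20660.06; import VAT: USD 15715.12

Ad valorem component: 84107.40 × 22.4% = 18840.06
Specific component: 22750 × 0.08 = 1820.00
Import duty = 18840.06 + 1820.00 = 20660.06
VAT base = CIF + duty = 84107.40 + 20660.06 = 104767.46
Import VAT = 104767.46 × 15% = 15715.12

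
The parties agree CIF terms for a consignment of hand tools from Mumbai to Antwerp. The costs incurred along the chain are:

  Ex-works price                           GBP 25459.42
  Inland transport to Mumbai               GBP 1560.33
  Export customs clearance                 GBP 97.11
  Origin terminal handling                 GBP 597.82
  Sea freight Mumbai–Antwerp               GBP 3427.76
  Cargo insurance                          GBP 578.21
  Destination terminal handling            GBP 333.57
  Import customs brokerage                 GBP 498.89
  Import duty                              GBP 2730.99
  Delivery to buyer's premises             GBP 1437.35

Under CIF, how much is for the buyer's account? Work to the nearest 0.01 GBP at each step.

CIF: the seller pays costs through ocean freight and marine insurance to the destination port.
Seller's account: goods 25459.42 + inland to port 1560.33 + export clearance 97.11 + origin terminal 597.82 + freight 3427.76 + insurance 578.21 = 31720.65
Buyer's account: destination terminal 333.57 + brokerage 498.89 + duty 2730.99 + delivery 1437.35 = 5000.80

Buyer's account: GBP 5000.80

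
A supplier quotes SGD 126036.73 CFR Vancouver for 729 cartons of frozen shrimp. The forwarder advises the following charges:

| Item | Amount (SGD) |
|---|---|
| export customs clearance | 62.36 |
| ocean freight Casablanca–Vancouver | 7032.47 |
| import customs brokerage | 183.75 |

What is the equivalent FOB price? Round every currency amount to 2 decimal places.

Not relevant to the conversion: export clearance — on the seller under both CFR and FOB; already in the CFR price and stays in the FOB price. brokerage — on the buyer under both terms; not part of either seller's price.
From CFR to FOB, the seller no longer bears: freight.
FOB price = 126036.73 − 7032.47 = 119004.26

FOB price: SGD 119004.26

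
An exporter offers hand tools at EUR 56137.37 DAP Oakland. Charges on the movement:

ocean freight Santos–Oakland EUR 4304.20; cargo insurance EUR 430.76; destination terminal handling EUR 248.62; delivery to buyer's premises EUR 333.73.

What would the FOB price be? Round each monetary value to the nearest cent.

FOB price: EUR 50820.06

From DAP to FOB, the seller no longer bears: freight, insurance, destination terminal, delivery.
FOB price = 56137.37 − 4304.20 − 430.76 − 248.62 − 333.73 = 50820.06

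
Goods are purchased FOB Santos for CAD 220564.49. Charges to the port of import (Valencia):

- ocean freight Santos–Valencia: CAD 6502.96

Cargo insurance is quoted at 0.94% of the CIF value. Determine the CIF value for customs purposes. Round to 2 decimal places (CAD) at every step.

Let C be the CIF value. C = FOB price + freight + 0.94% × C
C − 0.94% × C = 220564.49 + 6502.96
0.9906 × C = 227067.45
C = 227067.45 / 0.9906 = 229222.14
Insurance premium = 0.94% × 229222.14 = 2154.69

CIF value: CAD 229222.14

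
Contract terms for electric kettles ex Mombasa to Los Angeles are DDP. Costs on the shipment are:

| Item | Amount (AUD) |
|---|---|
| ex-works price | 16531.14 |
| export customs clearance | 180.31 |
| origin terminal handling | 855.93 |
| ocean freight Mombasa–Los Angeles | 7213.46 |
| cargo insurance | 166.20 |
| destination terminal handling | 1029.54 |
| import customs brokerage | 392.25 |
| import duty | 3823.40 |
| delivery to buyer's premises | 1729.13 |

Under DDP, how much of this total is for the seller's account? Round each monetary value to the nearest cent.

DDP: the seller bears all costs including import duty.
Seller's account: goods 16531.14 + export clearance 180.31 + origin terminal 855.93 + freight 7213.46 + insurance 166.20 + destination terminal 1029.54 + brokerage 392.25 + duty 3823.40 + delivery 1729.13 = 31921.36
Buyer's account: 0.00

Seller's account: AUD 31921.36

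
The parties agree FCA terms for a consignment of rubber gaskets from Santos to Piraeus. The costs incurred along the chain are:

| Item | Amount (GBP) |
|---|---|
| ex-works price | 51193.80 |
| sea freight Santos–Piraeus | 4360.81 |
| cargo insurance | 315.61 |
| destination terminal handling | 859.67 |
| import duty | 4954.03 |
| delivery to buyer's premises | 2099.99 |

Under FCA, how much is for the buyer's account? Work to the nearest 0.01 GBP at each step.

Buyer's account: GBP 12590.11

FCA: the seller delivers export-cleared goods to the carrier; the buyer bears costs from that point.
Seller's account: goods 51193.80 = 51193.80
Buyer's account: freight 4360.81 + insurance 315.61 + destination terminal 859.67 + duty 4954.03 + delivery 2099.99 = 12590.11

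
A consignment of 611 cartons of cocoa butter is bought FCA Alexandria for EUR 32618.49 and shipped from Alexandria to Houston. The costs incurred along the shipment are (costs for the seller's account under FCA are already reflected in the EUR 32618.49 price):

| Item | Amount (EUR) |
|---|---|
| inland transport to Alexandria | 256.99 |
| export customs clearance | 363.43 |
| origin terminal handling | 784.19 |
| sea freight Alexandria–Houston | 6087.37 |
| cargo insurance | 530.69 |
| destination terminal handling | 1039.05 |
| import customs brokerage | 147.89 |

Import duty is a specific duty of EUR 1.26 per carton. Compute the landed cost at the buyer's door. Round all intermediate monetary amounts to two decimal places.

Total landed cost: EUR 41977.54

FCA: the seller delivers export-cleared goods to the carrier; the buyer bears costs from that point.
Already in the invoice (seller's account under FCA): inland to port, export clearance — exclude.
CIF value = FCA price + origin terminal + freight + insurance = 32618.49 + 784.19 + 6087.37 + 530.69 = 40020.74
Import duty = 611 × 1.26 = 769.86
Buyer bears: origin terminal 784.19 + freight 6087.37 + insurance 530.69 + destination terminal 1039.05 + brokerage 147.89 + duty 769.86 = 9359.05
Landed cost = invoice 32618.49 + 9359.05 = 41977.54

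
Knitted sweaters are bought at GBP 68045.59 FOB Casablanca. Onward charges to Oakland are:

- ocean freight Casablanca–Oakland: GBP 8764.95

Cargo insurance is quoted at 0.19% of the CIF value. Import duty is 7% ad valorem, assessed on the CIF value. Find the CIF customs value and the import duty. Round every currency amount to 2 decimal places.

CIF value: GBP 76956.76; import duty: GBP 5386.97

Let C be the CIF value. C = FOB price + freight + 0.19% × C
C − 0.19% × C = 68045.59 + 8764.95
0.9981 × C = 76810.54
C = 76810.54 / 0.9981 = 76956.76
Insurance premium = 0.19% × 76956.76 = 146.22
Import duty = 76956.76 × 7% = 5386.97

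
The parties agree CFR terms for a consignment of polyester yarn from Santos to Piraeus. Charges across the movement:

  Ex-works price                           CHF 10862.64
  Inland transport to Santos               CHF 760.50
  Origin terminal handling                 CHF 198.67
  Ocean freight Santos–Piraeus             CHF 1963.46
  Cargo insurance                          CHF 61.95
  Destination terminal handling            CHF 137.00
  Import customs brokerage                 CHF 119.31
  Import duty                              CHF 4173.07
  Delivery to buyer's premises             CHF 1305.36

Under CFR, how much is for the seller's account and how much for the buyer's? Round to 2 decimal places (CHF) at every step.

Seller: CHF 13785.27; buyer: CHF 5796.69

CFR: the seller pays costs through ocean freight to the destination port, but not insurance.
Seller's account: goods 10862.64 + inland to port 760.50 + origin terminal 198.67 + freight 1963.46 = 13785.27
Buyer's account: insurance 61.95 + destination terminal 137.00 + brokerage 119.31 + duty 4173.07 + delivery 1305.36 = 5796.69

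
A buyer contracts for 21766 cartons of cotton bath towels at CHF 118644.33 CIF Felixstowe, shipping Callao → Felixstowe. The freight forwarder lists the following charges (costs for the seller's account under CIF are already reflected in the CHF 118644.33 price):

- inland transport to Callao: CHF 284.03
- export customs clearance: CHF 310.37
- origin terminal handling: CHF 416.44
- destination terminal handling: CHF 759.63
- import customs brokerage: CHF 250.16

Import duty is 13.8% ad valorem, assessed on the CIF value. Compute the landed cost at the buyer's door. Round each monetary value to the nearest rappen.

CIF: the seller pays costs through ocean freight and marine insurance to the destination port.
Already in the invoice (seller's account under CIF): inland to port, export clearance, origin terminal — exclude.
The CIF price already equals the CIF value: 118644.33
Import duty = 118644.33 × 13.8% = 16372.92
Buyer bears: destination terminal 759.63 + brokerage 250.16 + duty 16372.92 = 17382.71
Landed cost = invoice 118644.33 + 17382.71 = 136027.04

Total landed cost: CHF 136027.04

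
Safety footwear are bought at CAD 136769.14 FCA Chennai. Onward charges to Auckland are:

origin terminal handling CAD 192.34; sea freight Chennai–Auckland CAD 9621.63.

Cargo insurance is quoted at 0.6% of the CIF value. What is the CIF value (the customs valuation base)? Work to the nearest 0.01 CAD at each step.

Let C be the CIF value. C = FCA price + pre-shipment costs + freight + 0.6% × C
C − 0.6% × C = 136769.14 + 192.34 + 9621.63
0.994 × C = 146583.11
C = 146583.11 / 0.994 = 147467.92
Insurance premium = 0.6% × 147467.92 = 884.81

CIF value: CAD 147467.92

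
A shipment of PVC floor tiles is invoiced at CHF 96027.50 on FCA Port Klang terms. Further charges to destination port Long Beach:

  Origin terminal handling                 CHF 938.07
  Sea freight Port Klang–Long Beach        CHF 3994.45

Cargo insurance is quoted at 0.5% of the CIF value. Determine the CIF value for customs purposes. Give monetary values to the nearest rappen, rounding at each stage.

CIF value: CHF 101467.36

Let C be the CIF value. C = FCA price + pre-shipment costs + freight + 0.5% × C
C − 0.5% × C = 96027.50 + 938.07 + 3994.45
0.995 × C = 100960.02
C = 100960.02 / 0.995 = 101467.36
Insurance premium = 0.5% × 101467.36 = 507.34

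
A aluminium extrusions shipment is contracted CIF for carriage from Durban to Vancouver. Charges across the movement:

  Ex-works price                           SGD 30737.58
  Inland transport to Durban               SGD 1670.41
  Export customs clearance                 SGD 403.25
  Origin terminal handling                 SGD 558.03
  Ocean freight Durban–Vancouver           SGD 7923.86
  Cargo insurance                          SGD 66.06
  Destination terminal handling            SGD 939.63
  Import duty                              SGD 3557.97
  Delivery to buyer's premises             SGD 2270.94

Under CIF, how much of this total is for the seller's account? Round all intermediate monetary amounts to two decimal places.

CIF: the seller pays costs through ocean freight and marine insurance to the destination port.
Seller's account: goods 30737.58 + inland to port 1670.41 + export clearance 403.25 + origin terminal 558.03 + freight 7923.86 + insurance 66.06 = 41359.19
Buyer's account: destination terminal 939.63 + duty 3557.97 + delivery 2270.94 = 6768.54

Seller's account: SGD 41359.19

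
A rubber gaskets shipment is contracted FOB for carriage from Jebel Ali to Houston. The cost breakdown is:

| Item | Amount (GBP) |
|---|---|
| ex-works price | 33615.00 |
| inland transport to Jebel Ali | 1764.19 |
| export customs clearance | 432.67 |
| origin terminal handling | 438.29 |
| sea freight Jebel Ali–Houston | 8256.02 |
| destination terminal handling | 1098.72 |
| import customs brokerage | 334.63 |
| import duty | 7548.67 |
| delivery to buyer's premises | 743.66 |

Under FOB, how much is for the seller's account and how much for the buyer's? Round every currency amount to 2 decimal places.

FOB: the seller bears costs until goods are on board at the origin port; the buyer bears freight, insurance and all costs thereafter.
Seller's account: goods 33615.00 + inland to port 1764.19 + export clearance 432.67 + origin terminal 438.29 = 36250.15
Buyer's account: freight 8256.02 + destination terminal 1098.72 + brokerage 334.63 + duty 7548.67 + delivery 743.66 = 17981.70

Seller: GBP 36250.15; buyer: GBP 17981.70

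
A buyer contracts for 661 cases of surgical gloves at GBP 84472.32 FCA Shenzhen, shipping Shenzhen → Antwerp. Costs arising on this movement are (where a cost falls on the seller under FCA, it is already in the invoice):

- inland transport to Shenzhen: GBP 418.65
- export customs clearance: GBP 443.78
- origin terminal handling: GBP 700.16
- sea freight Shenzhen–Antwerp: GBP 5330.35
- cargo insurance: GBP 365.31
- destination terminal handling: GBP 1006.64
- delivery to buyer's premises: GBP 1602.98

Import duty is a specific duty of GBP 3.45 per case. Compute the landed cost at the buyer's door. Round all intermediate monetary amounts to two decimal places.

Total landed cost: GBP 95758.21

FCA: the seller delivers export-cleared goods to the carrier; the buyer bears costs from that point.
Already in the invoice (seller's account under FCA): inland to port, export clearance — exclude.
CIF value = FCA price + origin terminal + freight + insurance = 84472.32 + 700.16 + 5330.35 + 365.31 = 90868.14
Import duty = 661 × 3.45 = 2280.45
Buyer bears: origin terminal 700.16 + freight 5330.35 + insurance 365.31 + destination terminal 1006.64 + delivery 1602.98 + duty 2280.45 = 11285.89
Landed cost = invoice 84472.32 + 11285.89 = 95758.21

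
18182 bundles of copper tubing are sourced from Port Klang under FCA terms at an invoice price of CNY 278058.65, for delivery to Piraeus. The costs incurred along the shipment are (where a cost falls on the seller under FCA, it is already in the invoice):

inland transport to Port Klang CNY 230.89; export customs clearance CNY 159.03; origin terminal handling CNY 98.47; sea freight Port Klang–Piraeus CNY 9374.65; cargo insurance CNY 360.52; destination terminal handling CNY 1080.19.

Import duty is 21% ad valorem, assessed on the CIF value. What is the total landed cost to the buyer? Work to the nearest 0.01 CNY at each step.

FCA: the seller delivers export-cleared goods to the carrier; the buyer bears costs from that point.
Already in the invoice (seller's account under FCA): inland to port, export clearance — exclude.
CIF value = FCA price + origin terminal + freight + insurance = 278058.65 + 98.47 + 9374.65 + 360.52 = 287892.29
Import duty = 287892.29 × 21% = 60457.38
Buyer bears: origin terminal 98.47 + freight 9374.65 + insurance 360.52 + destination terminal 1080.19 + duty 60457.38 = 71371.21
Landed cost = invoice 278058.65 + 71371.21 = 349429.86

Total landed cost: CNY 349429.86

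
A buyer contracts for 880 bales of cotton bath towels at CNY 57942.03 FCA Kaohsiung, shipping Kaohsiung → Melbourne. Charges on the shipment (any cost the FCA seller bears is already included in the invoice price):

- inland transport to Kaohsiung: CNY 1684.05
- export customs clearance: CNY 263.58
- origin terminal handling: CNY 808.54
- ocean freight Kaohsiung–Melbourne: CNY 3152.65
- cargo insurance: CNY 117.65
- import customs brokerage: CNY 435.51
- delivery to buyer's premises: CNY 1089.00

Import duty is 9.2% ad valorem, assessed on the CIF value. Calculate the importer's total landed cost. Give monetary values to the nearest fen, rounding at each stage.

FCA: the seller delivers export-cleared goods to the carrier; the buyer bears costs from that point.
Already in the invoice (seller's account under FCA): inland to port, export clearance — exclude.
CIF value = FCA price + origin terminal + freight + insurance = 57942.03 + 808.54 + 3152.65 + 117.65 = 62020.87
Import duty = 62020.87 × 9.2% = 5705.92
Buyer bears: origin terminal 808.54 + freight 3152.65 + insurance 117.65 + brokerage 435.51 + delivery 1089.00 + duty 5705.92 = 11309.27
Landed cost = invoice 57942.03 + 11309.27 = 69251.30

Total landed cost: CNY 69251.30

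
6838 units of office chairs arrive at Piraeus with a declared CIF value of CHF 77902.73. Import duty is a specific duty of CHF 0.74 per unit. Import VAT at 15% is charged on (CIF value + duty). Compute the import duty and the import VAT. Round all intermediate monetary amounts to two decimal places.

Import duty: CHF 5060.12; import VAT: CHF 12444.43

Import duty = 6838 × 0.74 = 5060.12
VAT base = CIF + duty = 77902.73 + 5060.12 = 82962.85
Import VAT = 82962.85 × 15% = 12444.43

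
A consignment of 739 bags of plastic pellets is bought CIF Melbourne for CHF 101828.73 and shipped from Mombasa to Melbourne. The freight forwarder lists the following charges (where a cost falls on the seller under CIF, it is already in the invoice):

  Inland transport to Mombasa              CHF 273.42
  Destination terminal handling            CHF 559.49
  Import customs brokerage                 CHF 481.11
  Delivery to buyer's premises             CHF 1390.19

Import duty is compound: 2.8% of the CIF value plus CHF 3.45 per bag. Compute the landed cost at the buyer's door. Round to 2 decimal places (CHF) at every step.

Total landed cost: CHF 109660.27

CIF: the seller pays costs through ocean freight and marine insurance to the destination port.
Already in the invoice (seller's account under CIF): inland to port — exclude.
The CIF price already equals the CIF value: 101828.73
Ad valorem component: 101828.73 × 2.8% = 2851.20
Specific component: 739 × 3.45 = 2549.55
Import duty = 2851.20 + 2549.55 = 5400.75
Buyer bears: destination terminal 559.49 + brokerage 481.11 + delivery 1390.19 + duty 5400.75 = 7831.54
Landed cost = invoice 101828.73 + 7831.54 = 109660.27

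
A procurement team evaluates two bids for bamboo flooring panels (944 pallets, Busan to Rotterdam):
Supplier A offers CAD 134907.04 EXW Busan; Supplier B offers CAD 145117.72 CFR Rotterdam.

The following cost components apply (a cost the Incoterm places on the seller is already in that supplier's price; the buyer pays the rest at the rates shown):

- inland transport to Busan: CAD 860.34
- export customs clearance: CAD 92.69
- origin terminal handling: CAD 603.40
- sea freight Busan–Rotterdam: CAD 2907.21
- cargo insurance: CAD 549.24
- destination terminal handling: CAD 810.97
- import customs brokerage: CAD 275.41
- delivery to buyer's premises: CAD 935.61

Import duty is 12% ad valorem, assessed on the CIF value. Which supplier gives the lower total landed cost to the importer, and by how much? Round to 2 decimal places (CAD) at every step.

Supplier A is cheaper by CAD 6436.69

Supplier A (EXW):
CIF value = EXW price + inland to port + export clearance + origin terminal + freight + insurance = 134907.04 + 860.34 + 92.69 + 603.40 + 2907.21 + 549.24 = 139919.92
Import duty = 139919.92 × 12% = 16790.39
Buyer bears (A): 860.34 + 92.69 + 603.40 + 2907.21 + 549.24 + 810.97 + 275.41 + 935.61 = 7034.87
Landed cost (A) = invoice 134907.04 + 7034.87 + duty 16790.39 = 158732.30
Supplier B (CFR):
CIF value = CFR price + insurance = 145117.72 + 549.24 = 145666.96
Import duty = 145666.96 × 12% = 17480.04
Buyer bears (B): 549.24 + 810.97 + 275.41 + 935.61 = 2571.23
Landed cost (B) = invoice 145117.72 + 2571.23 + duty 17480.04 = 165168.99
Difference = |158732.30 − 165168.99| = 6436.69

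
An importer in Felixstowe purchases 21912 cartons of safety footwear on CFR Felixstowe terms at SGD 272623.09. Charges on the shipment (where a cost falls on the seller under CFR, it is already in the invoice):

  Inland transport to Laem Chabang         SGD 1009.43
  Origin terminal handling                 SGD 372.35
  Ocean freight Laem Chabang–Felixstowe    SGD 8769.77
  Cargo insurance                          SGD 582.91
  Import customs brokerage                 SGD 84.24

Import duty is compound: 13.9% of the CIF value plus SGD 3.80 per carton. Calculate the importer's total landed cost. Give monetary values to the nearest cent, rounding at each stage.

Total landed cost: SGD 394531.47

CFR: the seller pays costs through ocean freight to the destination port, but not insurance.
Already in the invoice (seller's account under CFR): inland to port, origin terminal, freight — exclude.
CIF value = CFR price + insurance = 272623.09 + 582.91 = 273206.00
Ad valorem component: 273206.00 × 13.9% = 37975.63
Specific component: 21912 × 3.80 = 83265.60
Import duty = 37975.63 + 83265.60 = 121241.23
Buyer bears: insurance 582.91 + brokerage 84.24 + duty 121241.23 = 121908.38
Landed cost = invoice 272623.09 + 121908.38 = 394531.47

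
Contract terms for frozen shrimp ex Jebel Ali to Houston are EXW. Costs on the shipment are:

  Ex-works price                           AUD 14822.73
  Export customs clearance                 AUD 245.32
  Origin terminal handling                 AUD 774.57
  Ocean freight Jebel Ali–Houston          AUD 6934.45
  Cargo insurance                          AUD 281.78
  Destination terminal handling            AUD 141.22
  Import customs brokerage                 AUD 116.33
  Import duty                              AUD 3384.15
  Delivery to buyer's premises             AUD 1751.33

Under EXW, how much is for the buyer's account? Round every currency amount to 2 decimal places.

EXW: the seller makes goods available at their premises; the buyer bears all onward costs.
Seller's account: goods 14822.73 = 14822.73
Buyer's account: export clearance 245.32 + origin terminal 774.57 + freight 6934.45 + insurance 281.78 + destination terminal 141.22 + brokerage 116.33 + duty 3384.15 + delivery 1751.33 = 13629.15

Buyer's account: AUD 13629.15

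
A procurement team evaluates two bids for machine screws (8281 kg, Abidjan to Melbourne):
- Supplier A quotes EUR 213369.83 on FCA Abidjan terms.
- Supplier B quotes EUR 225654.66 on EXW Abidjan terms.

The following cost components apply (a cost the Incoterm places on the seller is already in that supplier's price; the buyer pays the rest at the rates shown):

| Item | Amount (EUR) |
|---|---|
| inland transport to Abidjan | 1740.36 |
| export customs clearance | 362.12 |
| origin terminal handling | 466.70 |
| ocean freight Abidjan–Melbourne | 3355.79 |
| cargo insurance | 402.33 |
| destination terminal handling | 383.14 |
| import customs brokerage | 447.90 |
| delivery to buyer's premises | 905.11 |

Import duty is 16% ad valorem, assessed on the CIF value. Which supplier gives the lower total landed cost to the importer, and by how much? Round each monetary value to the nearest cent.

Supplier A (FCA):
CIF value = FCA price + origin terminal + freight + insurance = 213369.83 + 466.70 + 3355.79 + 402.33 = 217594.65
Import duty = 217594.65 × 16% = 34815.14
Buyer bears (A): 466.70 + 3355.79 + 402.33 + 383.14 + 447.90 + 905.11 = 5960.97
Landed cost (A) = invoice 213369.83 + 5960.97 + duty 34815.14 = 254145.94
Supplier B (EXW):
CIF value = EXW price + inland to port + export clearance + origin terminal + freight + insurance = 225654.66 + 1740.36 + 362.12 + 466.70 + 3355.79 + 402.33 = 231981.96
Import duty = 231981.96 × 16% = 37117.11
Buyer bears (B): 1740.36 + 362.12 + 466.70 + 3355.79 + 402.33 + 383.14 + 447.90 + 905.11 = 8063.45
Landed cost (B) = invoice 225654.66 + 8063.45 + duty 37117.11 = 270835.22
Difference = |254145.94 − 270835.22| = 16689.28

Supplier A is cheaper by EUR 16689.28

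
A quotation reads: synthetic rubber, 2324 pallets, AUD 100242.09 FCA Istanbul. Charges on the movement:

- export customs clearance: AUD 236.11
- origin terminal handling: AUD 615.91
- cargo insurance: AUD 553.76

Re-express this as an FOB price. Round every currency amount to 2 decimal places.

FOB price: AUD 100858.00

Not relevant to the conversion: export clearance — on the seller under both FCA and FOB; already in the FCA price and stays in the FOB price. insurance — on the buyer under both terms; not part of either seller's price.
From FCA to FOB, the seller additionally bears: origin terminal.
FOB price = 100242.09 + 615.91 = 100858.00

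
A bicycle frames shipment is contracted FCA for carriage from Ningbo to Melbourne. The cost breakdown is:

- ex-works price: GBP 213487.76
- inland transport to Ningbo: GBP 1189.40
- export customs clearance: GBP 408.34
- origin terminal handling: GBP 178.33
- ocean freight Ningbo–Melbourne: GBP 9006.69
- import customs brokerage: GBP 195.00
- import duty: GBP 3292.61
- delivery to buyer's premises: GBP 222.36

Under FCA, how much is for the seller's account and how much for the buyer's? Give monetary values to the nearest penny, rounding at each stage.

Seller: GBP 215085.50; buyer: GBP 12894.99

FCA: the seller delivers export-cleared goods to the carrier; the buyer bears costs from that point.
Seller's account: goods 213487.76 + inland to port 1189.40 + export clearance 408.34 = 215085.50
Buyer's account: origin terminal 178.33 + freight 9006.69 + brokerage 195.00 + duty 3292.61 + delivery 222.36 = 12894.99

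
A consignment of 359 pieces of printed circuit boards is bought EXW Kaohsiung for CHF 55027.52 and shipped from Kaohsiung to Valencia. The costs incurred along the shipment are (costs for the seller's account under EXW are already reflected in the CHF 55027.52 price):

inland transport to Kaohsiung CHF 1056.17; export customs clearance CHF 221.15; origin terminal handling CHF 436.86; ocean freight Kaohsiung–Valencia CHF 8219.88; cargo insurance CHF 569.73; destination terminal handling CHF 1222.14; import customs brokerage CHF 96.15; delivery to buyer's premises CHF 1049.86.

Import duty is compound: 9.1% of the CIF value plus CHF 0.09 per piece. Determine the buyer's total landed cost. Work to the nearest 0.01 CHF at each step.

Total landed cost: CHF 73895.12

EXW: the seller makes goods available at their premises; the buyer bears all onward costs.
CIF value = EXW price + inland to port + export clearance + origin terminal + freight + insurance = 55027.52 + 1056.17 + 221.15 + 436.86 + 8219.88 + 569.73 = 65531.31
Ad valorem component: 65531.31 × 9.1% = 5963.35
Specific component: 359 × 0.09 = 32.31
Import duty = 5963.35 + 32.31 = 5995.66
Buyer bears: inland to port 1056.17 + export clearance 221.15 + origin terminal 436.86 + freight 8219.88 + insurance 569.73 + destination terminal 1222.14 + brokerage 96.15 + delivery 1049.86 + duty 5995.66 = 18867.60
Landed cost = invoice 55027.52 + 18867.60 = 73895.12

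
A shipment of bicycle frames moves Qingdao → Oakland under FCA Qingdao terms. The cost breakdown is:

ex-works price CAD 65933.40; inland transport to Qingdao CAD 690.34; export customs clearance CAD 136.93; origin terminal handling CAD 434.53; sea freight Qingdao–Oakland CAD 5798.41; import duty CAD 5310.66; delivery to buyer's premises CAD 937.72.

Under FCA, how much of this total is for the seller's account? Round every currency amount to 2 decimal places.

FCA: the seller delivers export-cleared goods to the carrier; the buyer bears costs from that point.
Seller's account: goods 65933.40 + inland to port 690.34 + export clearance 136.93 = 66760.67
Buyer's account: origin terminal 434.53 + freight 5798.41 + duty 5310.66 + delivery 937.72 = 12481.32

Seller's account: CAD 66760.67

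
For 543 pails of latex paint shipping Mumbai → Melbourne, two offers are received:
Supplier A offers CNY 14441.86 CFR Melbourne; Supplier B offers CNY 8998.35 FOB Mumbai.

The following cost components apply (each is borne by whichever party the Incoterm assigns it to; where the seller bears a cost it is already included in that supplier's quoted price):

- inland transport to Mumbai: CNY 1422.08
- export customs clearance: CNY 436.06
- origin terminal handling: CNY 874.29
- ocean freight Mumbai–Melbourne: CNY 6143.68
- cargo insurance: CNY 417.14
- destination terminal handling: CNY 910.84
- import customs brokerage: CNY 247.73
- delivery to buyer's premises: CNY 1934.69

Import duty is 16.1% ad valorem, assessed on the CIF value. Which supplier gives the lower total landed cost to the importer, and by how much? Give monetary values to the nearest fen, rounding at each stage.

Supplier A is cheaper by CNY 812.90

Supplier A (CFR):
CIF value = CFR price + insurance = 14441.86 + 417.14 = 14859.00
Import duty = 14859.00 × 16.1% = 2392.30
Buyer bears (A): 417.14 + 910.84 + 247.73 + 1934.69 = 3510.40
Landed cost (A) = invoice 14441.86 + 3510.40 + duty 2392.30 = 20344.56
Supplier B (FOB):
CIF value = FOB price + freight + insurance = 8998.35 + 6143.68 + 417.14 = 15559.17
Import duty = 15559.17 × 16.1% = 2505.03
Buyer bears (B): 6143.68 + 417.14 + 910.84 + 247.73 + 1934.69 = 9654.08
Landed cost (B) = invoice 8998.35 + 9654.08 + duty 2505.03 = 21157.46
Difference = |20344.56 − 21157.46| = 812.90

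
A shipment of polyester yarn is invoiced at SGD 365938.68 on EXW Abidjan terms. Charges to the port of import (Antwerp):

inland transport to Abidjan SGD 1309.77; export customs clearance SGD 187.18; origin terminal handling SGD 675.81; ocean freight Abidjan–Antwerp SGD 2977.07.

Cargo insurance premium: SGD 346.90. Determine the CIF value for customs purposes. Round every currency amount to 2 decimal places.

CIF value: SGD 371435.41

CIF = EXW price + pre-shipment costs + freight + insurance
CIF = 365938.68 + 1309.77 + 187.18 + 675.81 + 2977.07 + 346.90 = 371435.41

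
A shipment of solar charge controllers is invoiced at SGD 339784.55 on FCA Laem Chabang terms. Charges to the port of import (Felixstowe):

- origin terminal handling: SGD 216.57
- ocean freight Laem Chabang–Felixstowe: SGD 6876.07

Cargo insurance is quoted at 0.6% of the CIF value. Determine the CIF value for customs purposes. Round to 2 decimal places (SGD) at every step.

Let C be the CIF value. C = FCA price + pre-shipment costs + freight + 0.6% × C
C − 0.6% × C = 339784.55 + 216.57 + 6876.07
0.994 × C = 346877.19
C = 346877.19 / 0.994 = 348971.02
Insurance premium = 0.6% × 348971.02 = 2093.83

CIF value: SGD 348971.02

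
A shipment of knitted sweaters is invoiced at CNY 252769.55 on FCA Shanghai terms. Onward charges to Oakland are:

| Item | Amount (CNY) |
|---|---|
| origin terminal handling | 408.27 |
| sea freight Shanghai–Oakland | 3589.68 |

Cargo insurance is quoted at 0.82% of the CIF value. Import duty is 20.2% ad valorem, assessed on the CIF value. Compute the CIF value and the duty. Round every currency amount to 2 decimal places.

Let C be the CIF value. C = FCA price + pre-shipment costs + freight + 0.82% × C
C − 0.82% × C = 252769.55 + 408.27 + 3589.68
0.9918 × C = 256767.50
C = 256767.50 / 0.9918 = 258890.40
Insurance premium = 0.82% × 258890.40 = 2122.90
Import duty = 258890.40 × 20.2% = 52295.86

CIF value: CNY 258890.40; import duty: CNY 52295.86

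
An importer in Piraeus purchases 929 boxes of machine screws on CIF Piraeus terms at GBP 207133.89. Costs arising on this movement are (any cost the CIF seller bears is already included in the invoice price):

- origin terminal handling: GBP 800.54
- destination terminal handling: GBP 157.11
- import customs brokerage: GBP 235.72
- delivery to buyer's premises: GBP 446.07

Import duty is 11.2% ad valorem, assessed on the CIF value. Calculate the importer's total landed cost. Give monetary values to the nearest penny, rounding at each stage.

CIF: the seller pays costs through ocean freight and marine insurance to the destination port.
Already in the invoice (seller's account under CIF): origin terminal — exclude.
The CIF price already equals the CIF value: 207133.89
Import duty = 207133.89 × 11.2% = 23199.00
Buyer bears: destination terminal 157.11 + brokerage 235.72 + delivery 446.07 + duty 23199.00 = 24037.90
Landed cost = invoice 207133.89 + 24037.90 = 231171.79

Total landed cost: GBP 231171.79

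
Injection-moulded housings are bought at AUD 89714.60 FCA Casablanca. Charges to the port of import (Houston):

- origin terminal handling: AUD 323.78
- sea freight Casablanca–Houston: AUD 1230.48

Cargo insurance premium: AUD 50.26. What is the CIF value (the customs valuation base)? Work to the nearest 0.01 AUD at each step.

CIF = FCA price + pre-shipment costs + freight + insurance
CIF = 89714.60 + 323.78 + 1230.48 + 50.26 = 91319.12

CIF value: AUD 91319.12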